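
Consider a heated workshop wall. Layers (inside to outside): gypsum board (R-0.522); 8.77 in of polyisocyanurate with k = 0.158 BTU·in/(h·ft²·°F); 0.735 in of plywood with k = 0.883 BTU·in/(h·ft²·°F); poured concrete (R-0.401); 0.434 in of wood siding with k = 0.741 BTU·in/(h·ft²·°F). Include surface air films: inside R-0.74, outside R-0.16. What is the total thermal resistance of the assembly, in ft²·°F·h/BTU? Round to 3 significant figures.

58.7 ft²·°F·h/BTU

8.77/0.158 = 55.51
0.735/0.883 = 0.8324
0.434/0.741 = 0.5857
R_total = 0.74 + 0.522 + 55.51 + 0.8324 + 0.401 + 0.5857 + 0.16 = 58.75 ft²·°F·h/BTU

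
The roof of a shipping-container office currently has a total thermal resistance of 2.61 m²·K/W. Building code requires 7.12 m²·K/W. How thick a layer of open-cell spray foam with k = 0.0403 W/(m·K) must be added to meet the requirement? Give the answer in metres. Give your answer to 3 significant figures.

0.182 m

ΔR = 7.12 − 2.61 = 4.51 m²·K/W
L = ΔR × k = 4.51 × 0.0403 = 0.1818 m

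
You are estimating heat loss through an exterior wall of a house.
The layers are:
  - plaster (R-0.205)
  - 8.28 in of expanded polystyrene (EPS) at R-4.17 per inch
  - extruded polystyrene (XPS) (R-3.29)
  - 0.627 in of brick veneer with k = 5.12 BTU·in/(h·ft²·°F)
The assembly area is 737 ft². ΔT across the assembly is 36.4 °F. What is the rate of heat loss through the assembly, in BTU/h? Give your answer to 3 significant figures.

8.28 × 4.17 = 34.53
0.627/5.12 = 0.1225
R_total = 0.205 + 34.53 + 3.29 + 0.1225 = 38.15 ft²·°F·h/BTU
Q = A·ΔT/R = 737 × 36.4 / 38.15 = 703.3 BTU/h

703 BTU/h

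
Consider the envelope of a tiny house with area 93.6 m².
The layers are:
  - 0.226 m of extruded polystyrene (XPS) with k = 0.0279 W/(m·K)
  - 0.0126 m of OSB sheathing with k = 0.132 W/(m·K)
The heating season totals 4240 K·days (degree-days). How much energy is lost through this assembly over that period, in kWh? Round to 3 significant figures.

1160 kWh

0.226/0.0279 = 8.1
0.0126/0.132 = 0.09545
R_total = 8.1 + 0.09545 = 8.196 m²·K/W
E = A × HDD × 24 / R / 1000 = 93.6 × 4240 × 24 / 8.196 / 1000 = 1162 kWh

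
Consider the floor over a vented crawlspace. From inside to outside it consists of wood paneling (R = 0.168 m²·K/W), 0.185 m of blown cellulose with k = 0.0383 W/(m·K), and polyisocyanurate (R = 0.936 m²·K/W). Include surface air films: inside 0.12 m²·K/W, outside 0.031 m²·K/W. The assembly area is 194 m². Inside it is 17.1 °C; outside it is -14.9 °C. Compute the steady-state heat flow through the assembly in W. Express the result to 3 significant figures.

0.185/0.0383 = 4.83
R_total = 0.12 + 0.168 + 4.83 + 0.936 + 0.031 = 6.085 m²·K/W
Q = A·ΔT/R = 194 × (17.1 − (-14.9)) / 6.085 = 1020 W

1020 W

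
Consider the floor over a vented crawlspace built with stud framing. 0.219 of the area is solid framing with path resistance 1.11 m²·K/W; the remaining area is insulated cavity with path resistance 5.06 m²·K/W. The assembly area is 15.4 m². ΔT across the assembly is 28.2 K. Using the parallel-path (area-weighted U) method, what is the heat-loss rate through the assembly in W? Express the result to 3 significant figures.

U_eff = 0.781/5.06 + 0.219/1.11 = 0.1543 + 0.1973 = 0.3516
R_eff = 1/U_eff = 2.844 m²·K/W
Q = 15.4 × 28.2 / 2.844 = 152.7 W

153 W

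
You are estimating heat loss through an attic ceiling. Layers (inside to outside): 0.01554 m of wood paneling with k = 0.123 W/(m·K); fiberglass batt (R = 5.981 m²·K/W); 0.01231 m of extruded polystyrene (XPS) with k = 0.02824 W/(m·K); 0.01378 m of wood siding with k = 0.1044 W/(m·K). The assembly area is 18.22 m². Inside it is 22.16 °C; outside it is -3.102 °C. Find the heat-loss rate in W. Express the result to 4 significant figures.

0.01554/0.123 = 0.12634
0.01231/0.02824 = 0.43591
0.01378/0.1044 = 0.13199
R_total = 0.12634 + 5.981 + 0.43591 + 0.13199 = 6.6752 m²·K/W
Q = A·ΔT/R = 18.22 × (22.16 − (-3.102)) / 6.6752 = 68.952 W

68.95 W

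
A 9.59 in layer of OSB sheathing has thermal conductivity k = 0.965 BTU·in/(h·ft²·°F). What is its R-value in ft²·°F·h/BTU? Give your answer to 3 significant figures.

R = L/k = 9.59/0.965 = 9.938 ft²·°F·h/BTU

9.94 ft²·°F·h/BTU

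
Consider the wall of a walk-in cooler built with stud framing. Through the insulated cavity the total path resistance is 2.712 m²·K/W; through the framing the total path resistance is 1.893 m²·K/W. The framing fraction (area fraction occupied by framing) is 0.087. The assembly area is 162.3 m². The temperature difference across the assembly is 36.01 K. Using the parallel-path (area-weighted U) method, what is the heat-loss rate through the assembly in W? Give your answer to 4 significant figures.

U_eff = 0.913/2.712 + 0.087/1.893 = 0.33665 + 0.045959 = 0.38261
R_eff = 1/U_eff = 2.6136 m²·K/W
Q = 162.3 × 36.01 / 2.6136 = 2236.1 W

2236 W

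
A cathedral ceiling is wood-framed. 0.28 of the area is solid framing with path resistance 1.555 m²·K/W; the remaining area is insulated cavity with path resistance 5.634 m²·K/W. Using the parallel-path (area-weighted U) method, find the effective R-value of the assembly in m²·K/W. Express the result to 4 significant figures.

3.248 m²·K/W

U_eff = 0.72/5.634 + 0.28/1.555 = 0.1278 + 0.18006 = 0.30786
R_eff = 1/U_eff = 3.2482 m²·K/W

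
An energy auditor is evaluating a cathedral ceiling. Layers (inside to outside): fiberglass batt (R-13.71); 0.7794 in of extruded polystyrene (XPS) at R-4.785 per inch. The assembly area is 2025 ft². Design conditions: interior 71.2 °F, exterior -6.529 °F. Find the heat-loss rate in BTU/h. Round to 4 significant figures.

0.7794 × 4.785 = 3.7294
R_total = 13.71 + 3.7294 = 17.439 ft²·°F·h/BTU
Q = A·ΔT/R = 2025 × (71.2 − (-6.529)) / 17.439 = 9025.6 BTU/h

9026 BTU/h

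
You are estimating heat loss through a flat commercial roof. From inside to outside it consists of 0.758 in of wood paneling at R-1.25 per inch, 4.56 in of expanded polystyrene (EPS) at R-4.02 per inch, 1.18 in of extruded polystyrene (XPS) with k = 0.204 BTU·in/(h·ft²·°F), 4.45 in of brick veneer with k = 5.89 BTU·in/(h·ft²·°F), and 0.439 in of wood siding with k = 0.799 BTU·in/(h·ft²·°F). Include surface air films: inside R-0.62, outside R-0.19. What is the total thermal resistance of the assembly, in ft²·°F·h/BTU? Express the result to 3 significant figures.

0.758 × 1.25 = 0.9475
4.56 × 4.02 = 18.33
1.18/0.204 = 5.784
4.45/5.89 = 0.7555
0.439/0.799 = 0.5494
R_total = 0.62 + 0.9475 + 18.33 + 5.784 + 0.7555 + 0.5494 + 0.19 = 27.18 ft²·°F·h/BTU

27.2 ft²·°F·h/BTU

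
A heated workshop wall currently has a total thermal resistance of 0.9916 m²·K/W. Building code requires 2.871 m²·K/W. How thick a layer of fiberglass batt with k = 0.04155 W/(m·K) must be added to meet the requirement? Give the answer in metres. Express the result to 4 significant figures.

ΔR = 2.871 − 0.9916 = 1.8794 m²·K/W
L = ΔR × k = 1.8794 × 0.04155 = 0.078089 m

0.07809 m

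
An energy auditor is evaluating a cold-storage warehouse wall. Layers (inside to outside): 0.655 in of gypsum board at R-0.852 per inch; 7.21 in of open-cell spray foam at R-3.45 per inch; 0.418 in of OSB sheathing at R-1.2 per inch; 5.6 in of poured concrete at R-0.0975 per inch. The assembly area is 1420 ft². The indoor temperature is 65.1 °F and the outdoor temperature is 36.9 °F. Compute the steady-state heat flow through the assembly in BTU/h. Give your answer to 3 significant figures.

1510 BTU/h

0.655 × 0.852 = 0.5581
7.21 × 3.45 = 24.87
0.418 × 1.2 = 0.5016
5.6 × 0.0975 = 0.546
R_total = 0.5581 + 24.87 + 0.5016 + 0.546 = 26.48 ft²·°F·h/BTU
Q = A·ΔT/R = 1420 × (65.1 − 36.9) / 26.48 = 1512 BTU/h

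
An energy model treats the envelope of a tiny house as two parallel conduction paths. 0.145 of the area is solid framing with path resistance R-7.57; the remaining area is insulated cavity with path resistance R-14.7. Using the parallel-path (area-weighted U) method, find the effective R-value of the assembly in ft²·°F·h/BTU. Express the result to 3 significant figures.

12.9 ft²·°F·h/BTU

U_eff = 0.855/14.7 + 0.145/7.57 = 0.05816 + 0.01915 = 0.07732
R_eff = 1/U_eff = 12.93 ft²·°F·h/BTU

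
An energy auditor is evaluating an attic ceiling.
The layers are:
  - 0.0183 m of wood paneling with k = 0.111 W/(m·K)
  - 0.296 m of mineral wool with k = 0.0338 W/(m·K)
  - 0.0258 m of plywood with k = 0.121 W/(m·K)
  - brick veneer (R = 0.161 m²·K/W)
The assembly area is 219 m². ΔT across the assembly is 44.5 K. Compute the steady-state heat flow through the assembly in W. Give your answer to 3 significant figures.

1050 W

0.0183/0.111 = 0.1649
0.296/0.0338 = 8.757
0.0258/0.121 = 0.2132
R_total = 0.1649 + 8.757 + 0.2132 + 0.161 = 9.296 m²·K/W
Q = A·ΔT/R = 219 × 44.5 / 9.296 = 1048 W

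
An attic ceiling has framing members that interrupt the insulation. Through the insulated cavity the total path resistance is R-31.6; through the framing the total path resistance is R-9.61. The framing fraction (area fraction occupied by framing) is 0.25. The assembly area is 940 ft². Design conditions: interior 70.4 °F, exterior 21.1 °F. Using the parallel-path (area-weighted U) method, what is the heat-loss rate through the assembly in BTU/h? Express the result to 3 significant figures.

U_eff = 0.75/31.6 + 0.25/9.61 = 0.02373 + 0.02601 = 0.04975
R_eff = 1/U_eff = 20.1 ft²·°F·h/BTU
Q = 940 × (70.4 − 21.1) / 20.1 = 2305 BTU/h

2310 BTU/h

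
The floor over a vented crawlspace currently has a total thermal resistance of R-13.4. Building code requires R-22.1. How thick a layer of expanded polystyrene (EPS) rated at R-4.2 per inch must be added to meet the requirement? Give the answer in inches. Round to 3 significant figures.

2.07 in

ΔR = 22.1 − 13.4 = 8.7 ft²·°F·h/BTU
L = ΔR / (R/in) = 8.7/4.2 = 2.071 in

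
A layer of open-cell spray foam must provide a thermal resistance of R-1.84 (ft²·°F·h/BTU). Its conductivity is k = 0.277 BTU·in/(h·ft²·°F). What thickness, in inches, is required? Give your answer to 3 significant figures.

0.510 in

L = R × k = 1.84 × 0.277 = 0.5097 in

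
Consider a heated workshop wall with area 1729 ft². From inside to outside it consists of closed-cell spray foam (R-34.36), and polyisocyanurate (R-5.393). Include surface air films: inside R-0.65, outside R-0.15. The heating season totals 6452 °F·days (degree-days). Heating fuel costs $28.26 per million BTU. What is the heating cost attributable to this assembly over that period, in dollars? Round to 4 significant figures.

186.6 dollars

R_total = 0.65 + 34.36 + 5.393 + 0.15 = 40.553 ft²·°F·h/BTU
E = A × HDD × 24 / R = 1729 × 6452 × 24 / 40.553 = 6602000 BTU
Cost = 6602000/10⁶ × 28.26 = $186.57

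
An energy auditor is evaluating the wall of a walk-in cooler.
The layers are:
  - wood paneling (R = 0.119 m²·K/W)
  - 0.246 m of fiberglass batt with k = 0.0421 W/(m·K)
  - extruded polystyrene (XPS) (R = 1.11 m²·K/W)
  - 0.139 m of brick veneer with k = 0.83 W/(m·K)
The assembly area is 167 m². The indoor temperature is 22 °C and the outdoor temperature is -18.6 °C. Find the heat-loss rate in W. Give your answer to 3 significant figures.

0.246/0.0421 = 5.843
0.139/0.83 = 0.1675
R_total = 0.119 + 5.843 + 1.11 + 0.1675 = 7.24 m²·K/W
Q = A·ΔT/R = 167 × (22 − (-18.6)) / 7.24 = 936.5 W

937 W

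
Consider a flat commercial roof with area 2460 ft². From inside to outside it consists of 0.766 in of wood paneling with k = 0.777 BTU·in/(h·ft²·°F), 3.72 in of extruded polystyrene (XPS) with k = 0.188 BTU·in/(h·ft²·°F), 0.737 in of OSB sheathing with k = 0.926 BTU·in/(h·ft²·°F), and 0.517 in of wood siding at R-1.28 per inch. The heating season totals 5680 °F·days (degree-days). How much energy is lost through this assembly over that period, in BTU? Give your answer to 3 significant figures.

0.766/0.777 = 0.9858
3.72/0.188 = 19.79
0.737/0.926 = 0.7959
0.517 × 1.28 = 0.6618
R_total = 0.9858 + 19.79 + 0.7959 + 0.6618 = 22.23 ft²·°F·h/BTU
E = A × HDD × 24 / R = 2460 × 5680 × 24 / 22.23 = 15080000 BTU

15100000 BTU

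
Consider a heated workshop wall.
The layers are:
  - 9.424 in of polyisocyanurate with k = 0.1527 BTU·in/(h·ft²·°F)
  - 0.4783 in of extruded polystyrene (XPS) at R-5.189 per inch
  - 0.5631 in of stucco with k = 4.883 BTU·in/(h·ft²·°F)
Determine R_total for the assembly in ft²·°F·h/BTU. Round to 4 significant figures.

9.424/0.1527 = 61.716
0.4783 × 5.189 = 2.4819
0.5631/4.883 = 0.11532
R_total = 61.716 + 2.4819 + 0.11532 = 64.313 ft²·°F·h/BTU

64.31 ft²·°F·h/BTU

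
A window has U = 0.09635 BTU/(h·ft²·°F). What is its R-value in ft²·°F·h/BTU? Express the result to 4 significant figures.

R = 1/U = 1/0.09635 = 10.379

10.38 ft²·°F·h/BTU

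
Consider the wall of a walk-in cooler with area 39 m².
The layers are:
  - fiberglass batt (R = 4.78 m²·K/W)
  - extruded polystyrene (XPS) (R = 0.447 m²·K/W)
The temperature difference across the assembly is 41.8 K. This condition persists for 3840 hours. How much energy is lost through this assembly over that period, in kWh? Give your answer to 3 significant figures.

R_total = 4.78 + 0.447 = 5.227 m²·K/W
Q = 39 × 41.8 / 5.227 = 311.9 W
E = 311.9 W × 3840 h / 1000 = 1198 kWh

1200 kWh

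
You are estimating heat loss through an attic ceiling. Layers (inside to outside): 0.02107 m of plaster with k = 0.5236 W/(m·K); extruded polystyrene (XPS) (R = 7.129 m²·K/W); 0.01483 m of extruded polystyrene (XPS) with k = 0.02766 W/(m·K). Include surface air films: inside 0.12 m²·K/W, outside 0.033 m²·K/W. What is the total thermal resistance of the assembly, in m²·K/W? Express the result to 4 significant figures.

0.02107/0.5236 = 0.040241
0.01483/0.02766 = 0.53615
R_total = 0.12 + 0.040241 + 7.129 + 0.53615 + 0.033 = 7.8584 m²·K/W

7.858 m²·K/W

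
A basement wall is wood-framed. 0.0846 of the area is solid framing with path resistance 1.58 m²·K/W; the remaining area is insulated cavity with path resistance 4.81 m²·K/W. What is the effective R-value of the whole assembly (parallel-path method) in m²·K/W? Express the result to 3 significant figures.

U_eff = 0.9154/4.81 + 0.0846/1.58 = 0.1903 + 0.05354 = 0.2439
R_eff = 1/U_eff = 4.101 m²·K/W

4.10 m²·K/W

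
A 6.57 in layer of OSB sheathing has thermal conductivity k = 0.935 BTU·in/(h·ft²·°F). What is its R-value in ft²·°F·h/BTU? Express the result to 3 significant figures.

R = L/k = 6.57/0.935 = 7.027 ft²·°F·h/BTU

7.03 ft²·°F·h/BTU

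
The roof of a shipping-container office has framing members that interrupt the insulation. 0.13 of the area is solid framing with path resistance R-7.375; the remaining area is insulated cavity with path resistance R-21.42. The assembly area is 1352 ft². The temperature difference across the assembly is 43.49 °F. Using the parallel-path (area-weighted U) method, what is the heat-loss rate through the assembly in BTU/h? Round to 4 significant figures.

3425 BTU/h

U_eff = 0.87/21.42 + 0.13/7.375 = 0.040616 + 0.017627 = 0.058243
R_eff = 1/U_eff = 17.169 ft²·°F·h/BTU
Q = 1352 × 43.49 / 17.169 = 3424.6 BTU/h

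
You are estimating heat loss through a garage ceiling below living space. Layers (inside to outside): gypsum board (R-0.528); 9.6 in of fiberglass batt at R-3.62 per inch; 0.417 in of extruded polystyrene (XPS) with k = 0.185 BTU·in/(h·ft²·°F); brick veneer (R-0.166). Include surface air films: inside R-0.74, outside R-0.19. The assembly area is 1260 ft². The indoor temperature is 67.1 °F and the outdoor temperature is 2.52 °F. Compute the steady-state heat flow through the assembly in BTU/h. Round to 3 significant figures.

9.6 × 3.62 = 34.75
0.417/0.185 = 2.254
R_total = 0.74 + 0.528 + 34.75 + 2.254 + 0.166 + 0.19 = 38.63 ft²·°F·h/BTU
Q = A·ΔT/R = 1260 × (67.1 − 2.52) / 38.63 = 2106 BTU/h

2110 BTU/h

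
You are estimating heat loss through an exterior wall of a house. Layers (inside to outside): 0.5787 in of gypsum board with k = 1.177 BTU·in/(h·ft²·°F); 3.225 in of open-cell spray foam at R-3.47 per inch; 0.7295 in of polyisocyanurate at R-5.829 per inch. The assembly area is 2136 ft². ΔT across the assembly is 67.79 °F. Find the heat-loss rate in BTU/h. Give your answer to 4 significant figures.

9087 BTU/h

0.5787/1.177 = 0.49167
3.225 × 3.47 = 11.191
0.7295 × 5.829 = 4.2523
R_total = 0.49167 + 11.191 + 4.2523 = 15.935 ft²·°F·h/BTU
Q = A·ΔT/R = 2136 × 67.79 / 15.935 = 9087.1 BTU/h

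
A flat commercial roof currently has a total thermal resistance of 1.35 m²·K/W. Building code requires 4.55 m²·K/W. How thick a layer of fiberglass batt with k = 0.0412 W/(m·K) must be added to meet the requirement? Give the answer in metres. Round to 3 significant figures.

0.132 m

ΔR = 4.55 − 1.35 = 3.2 m²·K/W
L = ΔR × k = 3.2 × 0.0412 = 0.1318 m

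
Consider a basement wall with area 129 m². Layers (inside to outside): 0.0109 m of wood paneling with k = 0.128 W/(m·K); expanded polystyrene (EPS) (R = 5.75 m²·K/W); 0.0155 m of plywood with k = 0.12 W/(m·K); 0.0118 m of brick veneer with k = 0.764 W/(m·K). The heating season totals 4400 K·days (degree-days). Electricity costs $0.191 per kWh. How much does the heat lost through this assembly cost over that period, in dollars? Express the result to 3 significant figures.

435 dollars

0.0109/0.128 = 0.08516
0.0155/0.12 = 0.1292
0.0118/0.764 = 0.01545
R_total = 0.08516 + 5.75 + 0.1292 + 0.01545 = 5.98 m²·K/W
E = A × HDD × 24 / R / 1000 = 129 × 4400 × 24 / 5.98 / 1000 = 2278 kWh
Cost = 2278 × 0.191 = $435.1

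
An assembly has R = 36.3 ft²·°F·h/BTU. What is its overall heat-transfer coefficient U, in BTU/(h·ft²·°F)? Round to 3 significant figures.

0.0275 BTU/(h·ft²·°F)

U = 1/R = 1/36.3 = 0.02755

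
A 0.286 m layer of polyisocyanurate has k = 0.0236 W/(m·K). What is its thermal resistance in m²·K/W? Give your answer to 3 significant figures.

12.1 m²·K/W

R = L/k = 0.286/0.0236 = 12.12 m²·K/W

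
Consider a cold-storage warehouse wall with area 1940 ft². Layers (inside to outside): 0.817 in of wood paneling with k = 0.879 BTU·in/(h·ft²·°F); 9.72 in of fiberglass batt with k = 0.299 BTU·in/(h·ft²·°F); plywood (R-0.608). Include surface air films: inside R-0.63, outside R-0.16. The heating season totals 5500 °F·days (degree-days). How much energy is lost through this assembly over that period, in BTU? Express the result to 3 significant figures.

0.817/0.879 = 0.9295
9.72/0.299 = 32.51
R_total = 0.63 + 0.9295 + 32.51 + 0.608 + 0.16 = 34.84 ft²·°F·h/BTU
E = A × HDD × 24 / R = 1940 × 5500 × 24 / 34.84 = 7351000 BTU

7350000 BTU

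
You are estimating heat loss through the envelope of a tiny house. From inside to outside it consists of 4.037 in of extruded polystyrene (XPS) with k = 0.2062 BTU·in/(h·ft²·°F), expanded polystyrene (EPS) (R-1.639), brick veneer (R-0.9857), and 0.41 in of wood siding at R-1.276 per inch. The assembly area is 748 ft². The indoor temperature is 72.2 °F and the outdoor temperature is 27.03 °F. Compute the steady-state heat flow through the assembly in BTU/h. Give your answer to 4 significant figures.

1487 BTU/h

4.037/0.2062 = 19.578
0.41 × 1.276 = 0.52316
R_total = 19.578 + 1.639 + 0.9857 + 0.52316 = 22.726 ft²·°F·h/BTU
Q = A·ΔT/R = 748 × (72.2 − 27.03) / 22.726 = 1486.7 BTU/h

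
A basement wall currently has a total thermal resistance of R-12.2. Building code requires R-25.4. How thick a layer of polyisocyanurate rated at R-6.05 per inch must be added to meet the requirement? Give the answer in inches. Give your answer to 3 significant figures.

2.18 in

ΔR = 25.4 − 12.2 = 13.2 ft²·°F·h/BTU
L = ΔR / (R/in) = 13.2/6.05 = 2.182 in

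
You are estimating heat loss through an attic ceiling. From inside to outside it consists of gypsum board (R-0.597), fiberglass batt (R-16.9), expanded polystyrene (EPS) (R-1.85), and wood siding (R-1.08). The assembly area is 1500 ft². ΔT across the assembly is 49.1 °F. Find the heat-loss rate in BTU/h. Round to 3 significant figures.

R_total = 0.597 + 16.9 + 1.85 + 1.08 = 20.43 ft²·°F·h/BTU
Q = A·ΔT/R = 1500 × 49.1 / 20.43 = 3606 BTU/h

3610 BTU/h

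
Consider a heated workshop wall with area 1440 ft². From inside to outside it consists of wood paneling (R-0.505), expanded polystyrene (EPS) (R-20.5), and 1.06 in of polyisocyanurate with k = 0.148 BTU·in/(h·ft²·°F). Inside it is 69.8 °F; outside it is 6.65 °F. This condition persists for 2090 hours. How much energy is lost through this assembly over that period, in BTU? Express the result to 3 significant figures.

6750000 BTU

1.06/0.148 = 7.162
R_total = 0.505 + 20.5 + 7.162 = 28.17 ft²·°F·h/BTU
Q = 1440 × (69.8 − 6.65) / 28.17 = 3228 BTU/h
E = 3228 × 2090 = 6747000 BTU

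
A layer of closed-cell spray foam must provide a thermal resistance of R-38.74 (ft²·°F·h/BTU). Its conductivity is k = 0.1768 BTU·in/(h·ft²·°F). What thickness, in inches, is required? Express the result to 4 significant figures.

L = R × k = 38.74 × 0.1768 = 6.8492 in

6.849 in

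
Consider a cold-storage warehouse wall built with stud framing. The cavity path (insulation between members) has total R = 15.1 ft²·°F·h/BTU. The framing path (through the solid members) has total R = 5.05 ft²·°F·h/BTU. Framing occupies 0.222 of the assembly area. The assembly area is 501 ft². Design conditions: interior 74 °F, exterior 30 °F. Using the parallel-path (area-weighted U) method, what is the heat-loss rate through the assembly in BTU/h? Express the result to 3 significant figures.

U_eff = 0.778/15.1 + 0.222/5.05 = 0.05152 + 0.04396 = 0.09548
R_eff = 1/U_eff = 10.47 ft²·°F·h/BTU
Q = 501 × (74 − 30) / 10.47 = 2105 BTU/h

2100 BTU/h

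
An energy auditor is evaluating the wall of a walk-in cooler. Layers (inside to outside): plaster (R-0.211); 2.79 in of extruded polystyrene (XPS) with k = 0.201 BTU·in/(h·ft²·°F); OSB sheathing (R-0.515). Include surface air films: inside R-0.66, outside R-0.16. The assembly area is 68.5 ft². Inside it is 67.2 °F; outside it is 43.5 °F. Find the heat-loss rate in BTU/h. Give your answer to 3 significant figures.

105 BTU/h

2.79/0.201 = 13.88
R_total = 0.66 + 0.211 + 13.88 + 0.515 + 0.16 = 15.43 ft²·°F·h/BTU
Q = A·ΔT/R = 68.5 × (67.2 − 43.5) / 15.43 = 105.2 BTU/h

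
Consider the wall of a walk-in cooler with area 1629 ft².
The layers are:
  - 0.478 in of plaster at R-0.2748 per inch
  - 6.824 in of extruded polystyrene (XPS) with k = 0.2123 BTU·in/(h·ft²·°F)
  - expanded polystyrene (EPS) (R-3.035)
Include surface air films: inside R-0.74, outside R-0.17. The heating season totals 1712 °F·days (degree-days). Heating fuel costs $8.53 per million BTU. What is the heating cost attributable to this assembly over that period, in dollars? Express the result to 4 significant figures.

0.478 × 0.2748 = 0.13135
6.824/0.2123 = 32.143
R_total = 0.74 + 0.13135 + 32.143 + 3.035 + 0.17 = 36.22 ft²·°F·h/BTU
E = A × HDD × 24 / R = 1629 × 1712 × 24 / 36.22 = 1848000 BTU
Cost = 1848000/10⁶ × 8.53 = $15.763

15.76 dollars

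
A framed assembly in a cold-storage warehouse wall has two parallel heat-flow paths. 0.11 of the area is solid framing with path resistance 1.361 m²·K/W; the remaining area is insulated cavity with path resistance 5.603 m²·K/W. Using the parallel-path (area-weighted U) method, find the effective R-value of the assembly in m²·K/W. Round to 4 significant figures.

4.172 m²·K/W

U_eff = 0.89/5.603 + 0.11/1.361 = 0.15884 + 0.080823 = 0.23967
R_eff = 1/U_eff = 4.1725 m²·K/W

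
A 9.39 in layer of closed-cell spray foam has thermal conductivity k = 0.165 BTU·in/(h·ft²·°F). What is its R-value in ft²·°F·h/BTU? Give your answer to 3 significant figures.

56.9 ft²·°F·h/BTU

R = L/k = 9.39/0.165 = 56.91 ft²·°F·h/BTU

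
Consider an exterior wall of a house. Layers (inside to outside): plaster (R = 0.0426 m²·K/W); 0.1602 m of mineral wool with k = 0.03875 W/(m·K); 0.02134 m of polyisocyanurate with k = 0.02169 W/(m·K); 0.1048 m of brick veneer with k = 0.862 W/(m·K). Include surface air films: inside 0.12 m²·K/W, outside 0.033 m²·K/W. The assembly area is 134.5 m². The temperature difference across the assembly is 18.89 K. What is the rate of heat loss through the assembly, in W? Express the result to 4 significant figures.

467.5 W

0.1602/0.03875 = 4.1342
0.02134/0.02169 = 0.98386
0.1048/0.862 = 0.12158
R_total = 0.12 + 0.0426 + 4.1342 + 0.98386 + 0.12158 + 0.033 = 5.4352 m²·K/W
Q = A·ΔT/R = 134.5 × 18.89 / 5.4352 = 467.45 W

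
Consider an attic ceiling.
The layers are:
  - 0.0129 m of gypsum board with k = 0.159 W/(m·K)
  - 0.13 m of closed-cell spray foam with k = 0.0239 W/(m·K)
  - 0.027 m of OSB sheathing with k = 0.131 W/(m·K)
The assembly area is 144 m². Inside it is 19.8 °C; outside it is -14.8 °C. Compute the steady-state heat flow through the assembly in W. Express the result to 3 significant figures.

0.0129/0.159 = 0.08113
0.13/0.0239 = 5.439
0.027/0.131 = 0.2061
R_total = 0.08113 + 5.439 + 0.2061 = 5.727 m²·K/W
Q = A·ΔT/R = 144 × (19.8 − (-14.8)) / 5.727 = 870 W

870 W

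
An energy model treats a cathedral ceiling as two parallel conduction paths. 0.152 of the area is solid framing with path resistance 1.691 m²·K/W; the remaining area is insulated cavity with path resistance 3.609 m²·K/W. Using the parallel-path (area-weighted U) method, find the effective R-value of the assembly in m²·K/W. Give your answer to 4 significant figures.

3.078 m²·K/W

U_eff = 0.848/3.609 + 0.152/1.691 = 0.23497 + 0.089888 = 0.32486
R_eff = 1/U_eff = 3.0783 m²·K/W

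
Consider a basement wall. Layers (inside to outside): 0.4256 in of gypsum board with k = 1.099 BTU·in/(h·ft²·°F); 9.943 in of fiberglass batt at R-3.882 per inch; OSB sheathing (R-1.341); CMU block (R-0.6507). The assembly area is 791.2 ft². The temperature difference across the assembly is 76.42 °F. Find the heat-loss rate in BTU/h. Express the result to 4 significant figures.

1476 BTU/h

0.4256/1.099 = 0.38726
9.943 × 3.882 = 38.599
R_total = 0.38726 + 38.599 + 1.341 + 0.6507 = 40.978 ft²·°F·h/BTU
Q = A·ΔT/R = 791.2 × 76.42 / 40.978 = 1475.5 BTU/h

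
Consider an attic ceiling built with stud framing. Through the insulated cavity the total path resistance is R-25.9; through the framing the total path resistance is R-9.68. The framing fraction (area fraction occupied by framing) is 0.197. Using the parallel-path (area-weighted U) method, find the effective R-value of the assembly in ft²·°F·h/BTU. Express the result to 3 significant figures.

U_eff = 0.803/25.9 + 0.197/9.68 = 0.031 + 0.02035 = 0.05136
R_eff = 1/U_eff = 19.47 ft²·°F·h/BTU

19.5 ft²·°F·h/BTU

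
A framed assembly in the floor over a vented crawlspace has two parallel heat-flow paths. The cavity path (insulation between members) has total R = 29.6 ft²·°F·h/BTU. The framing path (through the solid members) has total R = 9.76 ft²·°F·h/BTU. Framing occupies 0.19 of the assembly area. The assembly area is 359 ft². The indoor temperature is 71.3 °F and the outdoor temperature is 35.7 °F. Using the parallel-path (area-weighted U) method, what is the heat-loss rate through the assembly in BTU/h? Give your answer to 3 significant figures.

599 BTU/h

U_eff = 0.81/29.6 + 0.19/9.76 = 0.02736 + 0.01947 = 0.04683
R_eff = 1/U_eff = 21.35 ft²·°F·h/BTU
Q = 359 × (71.3 − 35.7) / 21.35 = 598.5 BTU/h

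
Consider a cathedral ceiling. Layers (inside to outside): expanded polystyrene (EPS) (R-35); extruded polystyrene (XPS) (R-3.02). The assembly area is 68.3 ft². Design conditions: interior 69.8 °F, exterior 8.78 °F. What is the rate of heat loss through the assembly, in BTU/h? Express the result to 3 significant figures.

R_total = 35 + 3.02 = 38.02 ft²·°F·h/BTU
Q = A·ΔT/R = 68.3 × (69.8 − 8.78) / 38.02 = 109.6 BTU/h

110 BTU/h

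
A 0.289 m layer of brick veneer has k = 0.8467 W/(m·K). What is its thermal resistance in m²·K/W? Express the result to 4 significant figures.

0.3413 m²·K/W

R = L/k = 0.289/0.8467 = 0.34133 m²·K/W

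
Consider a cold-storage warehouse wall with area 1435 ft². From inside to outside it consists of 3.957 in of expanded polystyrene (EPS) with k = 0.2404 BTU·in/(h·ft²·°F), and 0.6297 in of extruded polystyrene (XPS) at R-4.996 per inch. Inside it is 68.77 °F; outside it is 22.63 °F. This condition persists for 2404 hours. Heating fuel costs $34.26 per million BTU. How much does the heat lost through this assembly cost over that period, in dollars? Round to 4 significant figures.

278.1 dollars

3.957/0.2404 = 16.46
0.6297 × 4.996 = 3.146
R_total = 16.46 + 3.146 = 19.606 ft²·°F·h/BTU
Q = 1435 × (68.77 − 22.63) / 19.606 = 3377.1 BTU/h
E = 3377.1 × 2404 = 8118500 BTU
Cost = 8118500/10⁶ × 34.26 = $278.14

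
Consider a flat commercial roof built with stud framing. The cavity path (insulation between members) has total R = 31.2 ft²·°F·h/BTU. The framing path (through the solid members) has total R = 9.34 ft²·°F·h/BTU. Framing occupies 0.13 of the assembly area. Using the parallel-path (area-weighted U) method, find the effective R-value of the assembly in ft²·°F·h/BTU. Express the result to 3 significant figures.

23.9 ft²·°F·h/BTU

U_eff = 0.87/31.2 + 0.13/9.34 = 0.02788 + 0.01392 = 0.0418
R_eff = 1/U_eff = 23.92 ft²·°F·h/BTU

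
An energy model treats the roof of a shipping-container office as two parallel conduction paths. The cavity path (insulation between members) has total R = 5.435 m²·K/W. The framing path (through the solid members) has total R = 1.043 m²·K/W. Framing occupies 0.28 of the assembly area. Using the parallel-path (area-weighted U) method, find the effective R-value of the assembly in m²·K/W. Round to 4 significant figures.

2.494 m²·K/W

U_eff = 0.72/5.435 + 0.28/1.043 = 0.13247 + 0.26846 = 0.40093
R_eff = 1/U_eff = 2.4942 m²·K/W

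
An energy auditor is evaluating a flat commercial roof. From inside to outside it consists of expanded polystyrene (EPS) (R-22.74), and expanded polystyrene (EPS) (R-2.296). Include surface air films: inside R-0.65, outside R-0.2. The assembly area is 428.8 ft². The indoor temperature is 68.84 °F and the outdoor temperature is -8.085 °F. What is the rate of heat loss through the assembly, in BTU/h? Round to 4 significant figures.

1274 BTU/h

R_total = 0.65 + 22.74 + 2.296 + 0.2 = 25.886 ft²·°F·h/BTU
Q = A·ΔT/R = 428.8 × (68.84 − (-8.085)) / 25.886 = 1274.3 BTU/h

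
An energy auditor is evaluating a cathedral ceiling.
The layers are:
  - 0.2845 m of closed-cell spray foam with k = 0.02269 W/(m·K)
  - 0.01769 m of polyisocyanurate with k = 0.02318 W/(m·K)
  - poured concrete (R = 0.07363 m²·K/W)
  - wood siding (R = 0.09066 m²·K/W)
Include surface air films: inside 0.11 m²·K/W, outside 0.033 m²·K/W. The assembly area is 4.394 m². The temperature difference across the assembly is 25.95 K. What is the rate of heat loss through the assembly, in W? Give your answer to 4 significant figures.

8.379 W

0.2845/0.02269 = 12.539
0.01769/0.02318 = 0.76316
R_total = 0.11 + 12.539 + 0.76316 + 0.07363 + 0.09066 + 0.033 = 13.609 m²·K/W
Q = A·ΔT/R = 4.394 × 25.95 / 13.609 = 8.3786 W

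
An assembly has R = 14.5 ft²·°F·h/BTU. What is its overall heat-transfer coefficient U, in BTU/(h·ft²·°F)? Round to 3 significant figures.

0.0690 BTU/(h·ft²·°F)

U = 1/R = 1/14.5 = 0.06897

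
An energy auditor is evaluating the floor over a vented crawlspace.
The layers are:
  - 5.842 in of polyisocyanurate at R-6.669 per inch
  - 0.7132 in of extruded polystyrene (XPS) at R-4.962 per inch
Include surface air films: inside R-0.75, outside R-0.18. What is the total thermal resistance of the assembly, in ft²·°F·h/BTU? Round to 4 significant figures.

5.842 × 6.669 = 38.96
0.7132 × 4.962 = 3.5389
R_total = 0.75 + 38.96 + 3.5389 + 0.18 = 43.429 ft²·°F·h/BTU

43.43 ft²·°F·h/BTU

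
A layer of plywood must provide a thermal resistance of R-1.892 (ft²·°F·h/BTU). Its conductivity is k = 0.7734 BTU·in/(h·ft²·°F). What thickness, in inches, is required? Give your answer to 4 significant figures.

L = R × k = 1.892 × 0.7734 = 1.4633 in

1.463 in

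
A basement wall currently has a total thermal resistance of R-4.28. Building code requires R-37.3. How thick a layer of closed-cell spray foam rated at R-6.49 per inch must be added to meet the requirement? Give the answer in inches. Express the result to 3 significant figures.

ΔR = 37.3 − 4.28 = 33.02 ft²·°F·h/BTU
L = ΔR / (R/in) = 33.02/6.49 = 5.088 in

5.09 in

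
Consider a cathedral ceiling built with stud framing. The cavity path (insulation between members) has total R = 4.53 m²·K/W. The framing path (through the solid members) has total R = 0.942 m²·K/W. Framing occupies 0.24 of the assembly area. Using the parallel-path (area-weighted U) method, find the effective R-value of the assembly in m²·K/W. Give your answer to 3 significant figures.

2.37 m²·K/W

U_eff = 0.76/4.53 + 0.24/0.942 = 0.1678 + 0.2548 = 0.4225
R_eff = 1/U_eff = 2.367 m²·K/W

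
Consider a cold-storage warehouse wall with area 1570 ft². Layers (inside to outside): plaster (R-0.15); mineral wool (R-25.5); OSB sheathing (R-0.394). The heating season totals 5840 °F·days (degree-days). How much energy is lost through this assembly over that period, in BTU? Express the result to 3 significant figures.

8450000 BTU

R_total = 0.15 + 25.5 + 0.394 = 26.04 ft²·°F·h/BTU
E = A × HDD × 24 / R = 1570 × 5840 × 24 / 26.04 = 8449000 BTU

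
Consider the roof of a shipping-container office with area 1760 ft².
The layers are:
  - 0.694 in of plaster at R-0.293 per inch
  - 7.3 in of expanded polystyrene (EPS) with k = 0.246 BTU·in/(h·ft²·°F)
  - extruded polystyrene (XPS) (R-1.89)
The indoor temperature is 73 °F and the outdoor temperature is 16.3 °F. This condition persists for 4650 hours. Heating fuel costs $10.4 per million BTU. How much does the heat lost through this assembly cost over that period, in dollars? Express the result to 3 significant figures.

0.694 × 0.293 = 0.2033
7.3/0.246 = 29.67
R_total = 0.2033 + 29.67 + 1.89 = 31.77 ft²·°F·h/BTU
Q = 1760 × (73 − 16.3) / 31.77 = 3141 BTU/h
E = 3141 × 4650 = 14610000 BTU
Cost = 14610000/10⁶ × 10.4 = $151.9

152 dollars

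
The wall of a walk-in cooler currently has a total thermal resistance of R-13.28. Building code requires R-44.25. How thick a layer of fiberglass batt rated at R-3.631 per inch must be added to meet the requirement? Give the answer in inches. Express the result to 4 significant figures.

ΔR = 44.25 − 13.28 = 30.97 ft²·°F·h/BTU
L = ΔR / (R/in) = 30.97/3.631 = 8.5293 in

8.529 in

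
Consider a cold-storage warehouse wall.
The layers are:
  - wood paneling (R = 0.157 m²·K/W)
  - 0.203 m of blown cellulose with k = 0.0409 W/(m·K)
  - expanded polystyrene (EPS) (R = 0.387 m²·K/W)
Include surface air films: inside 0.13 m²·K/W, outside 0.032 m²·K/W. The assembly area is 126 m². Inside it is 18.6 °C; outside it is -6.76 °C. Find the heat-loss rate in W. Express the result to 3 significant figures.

0.203/0.0409 = 4.963
R_total = 0.13 + 0.157 + 4.963 + 0.387 + 0.032 = 5.669 m²·K/W
Q = A·ΔT/R = 126 × (18.6 − (-6.76)) / 5.669 = 563.6 W

564 W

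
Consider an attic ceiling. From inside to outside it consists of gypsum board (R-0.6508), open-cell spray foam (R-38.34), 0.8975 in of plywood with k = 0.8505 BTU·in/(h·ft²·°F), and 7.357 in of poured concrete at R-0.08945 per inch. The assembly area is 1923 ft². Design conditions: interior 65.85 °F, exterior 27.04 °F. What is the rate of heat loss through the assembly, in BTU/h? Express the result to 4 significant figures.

1834 BTU/h

0.8975/0.8505 = 1.0553
7.357 × 0.08945 = 0.65808
R_total = 0.6508 + 38.34 + 1.0553 + 0.65808 = 40.704 ft²·°F·h/BTU
Q = A·ΔT/R = 1923 × (65.85 − 27.04) / 40.704 = 1833.5 BTU/h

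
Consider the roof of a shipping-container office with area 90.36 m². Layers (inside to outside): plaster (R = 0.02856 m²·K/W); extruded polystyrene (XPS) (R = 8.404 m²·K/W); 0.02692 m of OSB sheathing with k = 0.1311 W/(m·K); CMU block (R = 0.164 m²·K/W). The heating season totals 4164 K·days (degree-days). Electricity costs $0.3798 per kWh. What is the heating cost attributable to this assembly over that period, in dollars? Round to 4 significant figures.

0.02692/0.1311 = 0.20534
R_total = 0.02856 + 8.404 + 0.20534 + 0.164 = 8.8019 m²·K/W
E = A × HDD × 24 / R / 1000 = 90.36 × 4164 × 24 / 8.8019 / 1000 = 1025.9 kWh
Cost = 1025.9 × 0.3798 = $389.65

389.7 dollars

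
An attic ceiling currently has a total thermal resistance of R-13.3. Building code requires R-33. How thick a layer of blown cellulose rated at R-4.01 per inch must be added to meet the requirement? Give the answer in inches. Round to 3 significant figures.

4.91 in

ΔR = 33 − 13.3 = 19.7 ft²·°F·h/BTU
L = ΔR / (R/in) = 19.7/4.01 = 4.913 in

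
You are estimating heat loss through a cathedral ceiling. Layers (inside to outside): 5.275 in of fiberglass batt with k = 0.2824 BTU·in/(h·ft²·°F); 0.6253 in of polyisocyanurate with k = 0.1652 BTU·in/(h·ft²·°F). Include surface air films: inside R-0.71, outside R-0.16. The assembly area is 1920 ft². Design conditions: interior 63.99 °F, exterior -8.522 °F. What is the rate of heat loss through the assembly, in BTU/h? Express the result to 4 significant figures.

5966 BTU/h

5.275/0.2824 = 18.679
0.6253/0.1652 = 3.7851
R_total = 0.71 + 18.679 + 3.7851 + 0.16 = 23.334 ft²·°F·h/BTU
Q = A·ΔT/R = 1920 × (63.99 − (-8.522)) / 23.334 = 5966.5 BTU/h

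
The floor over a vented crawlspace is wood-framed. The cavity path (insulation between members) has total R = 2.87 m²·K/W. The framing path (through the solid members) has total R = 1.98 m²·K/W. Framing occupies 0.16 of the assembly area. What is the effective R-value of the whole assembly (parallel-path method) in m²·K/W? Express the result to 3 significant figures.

U_eff = 0.84/2.87 + 0.16/1.98 = 0.2927 + 0.08081 = 0.3735
R_eff = 1/U_eff = 2.677 m²·K/W

2.68 m²·K/W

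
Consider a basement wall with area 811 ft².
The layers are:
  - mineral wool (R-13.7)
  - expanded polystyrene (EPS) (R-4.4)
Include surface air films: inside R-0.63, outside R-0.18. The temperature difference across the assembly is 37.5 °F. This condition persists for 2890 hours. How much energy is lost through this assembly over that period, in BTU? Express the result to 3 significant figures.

4650000 BTU

R_total = 0.63 + 13.7 + 4.4 + 0.18 = 18.91 ft²·°F·h/BTU
Q = 811 × 37.5 / 18.91 = 1608 BTU/h
E = 1608 × 2890 = 4648000 BTU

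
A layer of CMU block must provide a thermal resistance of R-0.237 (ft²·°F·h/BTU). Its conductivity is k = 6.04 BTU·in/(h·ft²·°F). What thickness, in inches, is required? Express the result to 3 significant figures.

1.43 in

L = R × k = 0.237 × 6.04 = 1.431 in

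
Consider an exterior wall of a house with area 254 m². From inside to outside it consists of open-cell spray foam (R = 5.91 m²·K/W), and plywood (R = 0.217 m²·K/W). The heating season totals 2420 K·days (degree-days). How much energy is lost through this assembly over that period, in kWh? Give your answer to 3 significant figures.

R_total = 5.91 + 0.217 = 6.127 m²·K/W
E = A × HDD × 24 / R / 1000 = 254 × 2420 × 24 / 6.127 / 1000 = 2408 kWh

2410 kWh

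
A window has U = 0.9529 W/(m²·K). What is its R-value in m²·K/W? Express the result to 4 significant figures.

R = 1/U = 1/0.9529 = 1.0494

1.049 m²·K/W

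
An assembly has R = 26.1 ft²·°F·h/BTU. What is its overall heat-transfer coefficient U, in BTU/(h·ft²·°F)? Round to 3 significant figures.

U = 1/R = 1/26.1 = 0.03831

0.0383 BTU/(h·ft²·°F)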